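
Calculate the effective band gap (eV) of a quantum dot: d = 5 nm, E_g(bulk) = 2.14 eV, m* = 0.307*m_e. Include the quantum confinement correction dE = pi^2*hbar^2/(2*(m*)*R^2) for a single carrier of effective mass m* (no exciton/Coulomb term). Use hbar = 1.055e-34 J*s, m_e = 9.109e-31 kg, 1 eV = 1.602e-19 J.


Radius R = 5/2 nm = 2.5e-09 m
Confinement energy dE = pi^2 * hbar^2 / (2 * m_eff * m_e * R^2)
dE = pi^2 * (1.055e-34)^2 / (2 * 0.307 * 9.109e-31 * (2.5e-09)^2) J, divided by 1.602e-19 J/eV
dE = 0.1962 eV
Total band gap = E_g(bulk) + dE = 2.14 + 0.1962 = 2.3362 eV

2.3362


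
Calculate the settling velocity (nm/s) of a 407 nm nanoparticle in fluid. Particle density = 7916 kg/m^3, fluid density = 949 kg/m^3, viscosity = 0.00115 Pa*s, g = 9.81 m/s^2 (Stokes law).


Radius R = 407/2 nm = 2.035e-07 m
Density difference = 7916 - 949 = 6967 kg/m^3
v = 2 * R^2 * (rho_p - rho_f) * g / (9 * eta)
v = 2 * (2.035e-07)^2 * 6967 * 9.81 / (9 * 0.00115)
v = 5.46932e-07 m/s = 546.9319 nm/s

546.9319


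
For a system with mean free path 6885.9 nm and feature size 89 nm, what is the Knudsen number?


Knudsen number Kn = lambda / L
Kn = 6885.9 / 89
Kn = 77.3697

77.3697


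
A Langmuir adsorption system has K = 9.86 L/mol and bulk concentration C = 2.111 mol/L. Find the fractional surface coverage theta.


Langmuir isotherm: theta = K*C / (1 + K*C)
K*C = 9.86 * 2.111 = 20.81446
theta = 20.81446 / (1 + 20.81446) = 20.81446 / 21.81446
theta = 0.9542

0.9542


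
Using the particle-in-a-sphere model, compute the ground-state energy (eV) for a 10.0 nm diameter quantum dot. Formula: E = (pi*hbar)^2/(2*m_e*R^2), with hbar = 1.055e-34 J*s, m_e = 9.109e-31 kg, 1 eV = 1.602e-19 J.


Radius R = 10.0/2 = 5 nm = 5e-09 m
E = (pi * 1.055e-34)^2 / (2 * 9.109e-31 * (5e-09)^2)
E(J) = 2.41193e-21
E = E(J) / 1.602e-19 = 0.0151 eV

0.0151


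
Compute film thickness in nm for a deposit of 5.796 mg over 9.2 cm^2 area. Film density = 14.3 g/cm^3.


Convert: m = 5.796 mg = 5.7960e-06 kg, A = 9.2 cm^2 = 9.2000e-04 m^2, rho = 14.3 g/cm^3 = 14300 kg/m^3
t = m / (A * rho)
t = 5.7960e-06 / (9.2000e-04 * 14300)
t = 4.4056e-07 m = 440.6 nm

440.6


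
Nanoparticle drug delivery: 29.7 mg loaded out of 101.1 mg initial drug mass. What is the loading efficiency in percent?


Drug loading efficiency = (drug loaded / drug initial) * 100
DLE = 29.7 / 101.1 * 100
DLE = 0.2938 * 100
DLE = 29.38%

29.38


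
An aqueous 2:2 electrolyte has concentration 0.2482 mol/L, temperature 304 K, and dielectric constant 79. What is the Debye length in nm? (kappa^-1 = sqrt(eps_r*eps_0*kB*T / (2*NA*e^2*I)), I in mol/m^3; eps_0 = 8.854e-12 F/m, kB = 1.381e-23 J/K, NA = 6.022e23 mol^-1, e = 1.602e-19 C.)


Ionic strength I = 0.2482 * 2^2 * 1000 = 992.8 mol/m^3
kappa^-1 = sqrt(79 * 8.854e-12 * 1.381e-23 * 304 / (2 * 6.022e23 * (1.602e-19)^2 * 992.8))
kappa^-1 = 0.309 nm

0.309


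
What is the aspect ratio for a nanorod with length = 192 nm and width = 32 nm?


Aspect ratio AR = length / diameter
AR = 192 / 32
AR = 6.0

6.0


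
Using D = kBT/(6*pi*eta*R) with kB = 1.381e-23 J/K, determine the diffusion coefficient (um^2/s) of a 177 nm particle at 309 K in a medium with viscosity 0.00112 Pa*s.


Radius R = 177/2 = 88.5 nm = 8.85e-08 m
D = kB*T / (6*pi*eta*R)
D = 1.381e-23 * 309 / (6 * pi * 0.00112 * 8.85e-08)
D = 2.28397e-12 m^2/s = 2.284 um^2/s

2.284


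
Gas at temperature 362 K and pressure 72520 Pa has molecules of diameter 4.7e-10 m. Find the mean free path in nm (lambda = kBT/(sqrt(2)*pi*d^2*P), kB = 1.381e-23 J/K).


Mean free path: lambda = kB*T / (sqrt(2) * pi * d^2 * P)
lambda = 1.381e-23 * 362 / (sqrt(2) * pi * (4.7e-10)^2 * 72520)
lambda = 7.02399e-08 m
lambda = 70.24 nm

70.24


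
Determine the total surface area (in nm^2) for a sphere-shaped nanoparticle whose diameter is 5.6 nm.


Radius r = 5.6/2 = 2.8 nm
Surface area SA = 4 * pi * r^2
SA = 4 * pi * (2.8)^2
SA = 98.52 nm^2

98.52


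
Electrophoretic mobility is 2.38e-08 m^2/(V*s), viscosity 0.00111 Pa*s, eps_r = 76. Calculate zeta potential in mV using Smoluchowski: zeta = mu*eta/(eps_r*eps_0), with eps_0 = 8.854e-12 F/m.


Smoluchowski equation: zeta = mu * eta / (eps_r * eps_0)
zeta = 2.38e-08 * 0.00111 / (76 * 8.854e-12)
zeta = 0.03926 V = 39.26 mV

39.26


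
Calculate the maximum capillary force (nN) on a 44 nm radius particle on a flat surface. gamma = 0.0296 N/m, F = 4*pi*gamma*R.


Convert radius: R = 44 nm = 4.4e-08 m
F = 4 * pi * gamma * R
F = 4 * pi * 0.0296 * 4.4e-08
F = 1.63664e-08 N = 16.3664 nN

16.3664


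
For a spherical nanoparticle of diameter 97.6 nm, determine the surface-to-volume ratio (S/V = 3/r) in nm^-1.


Radius r = 97.6/2 = 48.8 nm
S/V = 3 / r = 3 / 48.8
S/V = 0.0615 nm^-1

0.0615


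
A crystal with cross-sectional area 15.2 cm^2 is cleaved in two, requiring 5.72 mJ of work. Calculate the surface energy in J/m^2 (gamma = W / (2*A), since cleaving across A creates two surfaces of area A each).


Convert: A = 15.2 cm^2 = 0.00152 m^2, W = 5.72 mJ = 0.00572 J
Cleaving exposes two faces of area A, so total new surface = 2*A and gamma = W / (2*A)
gamma = 0.00572 / (2 * 0.00152)
gamma = 1.882 J/m^2

1.882


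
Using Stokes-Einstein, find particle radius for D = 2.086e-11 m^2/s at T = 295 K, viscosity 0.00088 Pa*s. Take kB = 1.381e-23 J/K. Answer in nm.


Stokes-Einstein: R = kB*T / (6*pi*eta*D)
R = 1.381e-23 * 295 / (6 * pi * 0.00088 * 2.086e-11)
R = 1.17738e-08 m = 11.77 nm

11.77


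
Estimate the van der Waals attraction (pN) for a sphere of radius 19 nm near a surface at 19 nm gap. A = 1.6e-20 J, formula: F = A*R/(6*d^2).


Convert to SI: R = 19 nm = 1.9e-08 m, d = 19 nm = 1.9e-08 m
F = A * R / (6 * d^2)
F = 1.6e-20 * 1.9e-08 / (6 * (1.9e-08)^2)
F = 1.40351e-13 N = 0.14 pN

0.14


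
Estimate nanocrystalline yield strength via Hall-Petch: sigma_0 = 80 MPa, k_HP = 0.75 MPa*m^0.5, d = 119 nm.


d = 119 nm = 1.19e-07 m
sqrt(d) = 0.0003449638
Hall-Petch contribution = k / sqrt(d) = 0.75 / 0.0003449638 = 2174.1 MPa
sigma = sigma_0 + k/sqrt(d) = 80 + 2174.1 = 2254.1 MPa

2254.1


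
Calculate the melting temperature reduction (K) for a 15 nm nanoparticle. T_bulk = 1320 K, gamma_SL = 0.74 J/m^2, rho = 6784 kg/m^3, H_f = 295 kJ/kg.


Radius R = 15/2 = 7.5 nm = 7.5e-09 m
Convert H_f = 295 kJ/kg = 295000 J/kg
dT = 2 * gamma_SL * T_bulk / (rho * H_f * R)
dT = 2 * 0.74 * 1320 / (6784 * 295000 * 7.5e-09)
dT = 130.2 K

130.2


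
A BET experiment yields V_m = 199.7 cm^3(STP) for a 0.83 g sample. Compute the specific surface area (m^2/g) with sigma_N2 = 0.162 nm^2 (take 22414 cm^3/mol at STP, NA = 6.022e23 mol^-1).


Number of moles in monolayer = V_m / 22414 = 199.7 / 22414 = 0.00890961
Number of molecules = moles * NA = 0.00890961 * 6.022e23
SA = molecules * sigma / mass
SA = (199.7 / 22414) * 6.022e23 * 0.162e-18 / 0.83
SA = 1047.2 m^2/g

1047.2


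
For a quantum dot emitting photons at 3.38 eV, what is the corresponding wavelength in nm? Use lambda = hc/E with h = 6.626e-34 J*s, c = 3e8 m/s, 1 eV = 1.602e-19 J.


Convert energy: E = 3.38 eV = 3.38 * 1.602e-19 = 5.41476e-19 J
lambda = h*c / E = 6.626e-34 * 3e8 / 5.41476e-19
lambda = 3.67108e-07 m = 367.1 nm

367.1


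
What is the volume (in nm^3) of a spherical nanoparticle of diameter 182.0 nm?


Radius r = 182.0/2 = 91 nm
Volume V = (4/3) * pi * r^3
V = (4/3) * pi * (91)^3
V = 3156550.82 nm^3

3156550.82


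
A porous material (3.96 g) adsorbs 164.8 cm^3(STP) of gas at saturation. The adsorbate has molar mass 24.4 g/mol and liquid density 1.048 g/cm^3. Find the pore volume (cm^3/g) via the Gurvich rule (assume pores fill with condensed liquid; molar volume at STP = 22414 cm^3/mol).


Moles adsorbed n = V_ads / 22414 = 164.8 / 22414 = 7.352548e-03 mol
Liquid volume V_liq = n * M / rho_liq = 7.352548e-03 * 24.4 / 1.048 = 0.17119 cm^3
Specific pore volume V_pore = V_liq / m_sample = 0.17119 / 3.96
V_pore = 0.0432 cm^3/g

0.0432


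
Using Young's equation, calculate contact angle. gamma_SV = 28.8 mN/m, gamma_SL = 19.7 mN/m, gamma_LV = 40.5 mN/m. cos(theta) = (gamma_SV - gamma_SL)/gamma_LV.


cos(theta) = (gamma_SV - gamma_SL) / gamma_LV
cos(theta) = (28.8 - 19.7) / 40.5
cos(theta) = 0.224691
theta = arccos(0.224691) = 77.02 degrees

77.02


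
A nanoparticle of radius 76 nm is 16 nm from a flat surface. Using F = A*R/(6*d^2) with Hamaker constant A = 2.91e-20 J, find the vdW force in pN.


Convert to SI: R = 76 nm = 7.6e-08 m, d = 16 nm = 1.6e-08 m
F = A * R / (6 * d^2)
F = 2.91e-20 * 7.6e-08 / (6 * (1.6e-08)^2)
F = 1.43984e-12 N = 1.44 pN

1.44


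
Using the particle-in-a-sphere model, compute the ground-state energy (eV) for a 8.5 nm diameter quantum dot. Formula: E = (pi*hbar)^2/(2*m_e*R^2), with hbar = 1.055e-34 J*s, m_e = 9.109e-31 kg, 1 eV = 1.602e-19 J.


Radius R = 8.5/2 = 4.25 nm = 4.25e-09 m
E = (pi * 1.055e-34)^2 / (2 * 9.109e-31 * (4.25e-09)^2)
E(J) = 3.33831e-21
E = E(J) / 1.602e-19 = 0.0208 eV

0.0208


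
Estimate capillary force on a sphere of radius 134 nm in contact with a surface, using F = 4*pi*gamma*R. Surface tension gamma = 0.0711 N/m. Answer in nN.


Convert radius: R = 134 nm = 1.34e-07 m
F = 4 * pi * gamma * R
F = 4 * pi * 0.0711 * 1.34e-07
F = 1.19725e-07 N = 119.7248 nN

119.7248


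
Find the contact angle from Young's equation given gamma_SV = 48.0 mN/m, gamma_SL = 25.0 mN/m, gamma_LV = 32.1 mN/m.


cos(theta) = (gamma_SV - gamma_SL) / gamma_LV
cos(theta) = (48.0 - 25.0) / 32.1
cos(theta) = 0.716511
theta = arccos(0.716511) = 44.23 degrees

44.23


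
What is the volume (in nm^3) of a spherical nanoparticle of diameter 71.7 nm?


Radius r = 71.7/2 = 35.85 nm
Volume V = (4/3) * pi * r^3
V = (4/3) * pi * (35.85)^3
V = 192999.46 nm^3

192999.46


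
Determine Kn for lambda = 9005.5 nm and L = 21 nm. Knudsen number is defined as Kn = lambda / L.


Knudsen number Kn = lambda / L
Kn = 9005.5 / 21
Kn = 428.8333

428.8333


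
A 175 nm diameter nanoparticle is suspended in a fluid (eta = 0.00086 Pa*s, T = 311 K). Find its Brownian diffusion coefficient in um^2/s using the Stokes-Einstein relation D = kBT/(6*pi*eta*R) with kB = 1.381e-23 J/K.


Radius R = 175/2 = 87.5 nm = 8.75e-08 m
D = kB*T / (6*pi*eta*R)
D = 1.381e-23 * 311 / (6 * pi * 0.00086 * 8.75e-08)
D = 3.02793e-12 m^2/s = 3.028 um^2/s

3.028


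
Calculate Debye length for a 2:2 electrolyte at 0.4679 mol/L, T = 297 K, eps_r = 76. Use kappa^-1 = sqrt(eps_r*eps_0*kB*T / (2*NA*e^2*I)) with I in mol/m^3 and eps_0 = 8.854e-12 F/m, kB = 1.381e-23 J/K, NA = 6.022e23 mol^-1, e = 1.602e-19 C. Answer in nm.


Ionic strength I = 0.4679 * 2^2 * 1000 = 1871.6 mol/m^3
kappa^-1 = sqrt(76 * 8.854e-12 * 1.381e-23 * 297 / (2 * 6.022e23 * (1.602e-19)^2 * 1871.6))
kappa^-1 = 0.218 nm

0.218


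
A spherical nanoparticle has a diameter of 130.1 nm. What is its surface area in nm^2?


Radius r = 130.1/2 = 65.05 nm
Surface area SA = 4 * pi * r^2
SA = 4 * pi * (65.05)^2
SA = 53174.63 nm^2

53174.63


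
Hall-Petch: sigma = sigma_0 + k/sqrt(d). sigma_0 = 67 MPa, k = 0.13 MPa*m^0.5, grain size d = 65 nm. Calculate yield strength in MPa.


d = 65 nm = 6.5e-08 m
sqrt(d) = 0.000254951
Hall-Petch contribution = k / sqrt(d) = 0.13 / 0.000254951 = 509.9 MPa
sigma = sigma_0 + k/sqrt(d) = 67 + 509.9 = 576.9 MPa

576.9


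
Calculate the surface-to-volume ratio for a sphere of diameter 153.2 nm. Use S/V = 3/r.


Radius r = 153.2/2 = 76.6 nm
S/V = 3 / r = 3 / 76.6
S/V = 0.0392 nm^-1

0.0392


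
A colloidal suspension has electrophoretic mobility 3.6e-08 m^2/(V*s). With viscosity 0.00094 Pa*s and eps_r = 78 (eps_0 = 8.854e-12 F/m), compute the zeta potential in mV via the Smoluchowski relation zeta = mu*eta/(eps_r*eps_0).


Smoluchowski equation: zeta = mu * eta / (eps_r * eps_0)
zeta = 3.6e-08 * 0.00094 / (78 * 8.854e-12)
zeta = 0.049 V = 49.0 mV

49.0


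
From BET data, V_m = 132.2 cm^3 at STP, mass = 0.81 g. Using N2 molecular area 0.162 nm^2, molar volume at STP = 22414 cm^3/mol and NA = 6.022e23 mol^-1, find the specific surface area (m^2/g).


Number of moles in monolayer = V_m / 22414 = 132.2 / 22414 = 0.0058981
Number of molecules = moles * NA = 0.0058981 * 6.022e23
SA = molecules * sigma / mass
SA = (132.2 / 22414) * 6.022e23 * 0.162e-18 / 0.81
SA = 710.4 m^2/g

710.4


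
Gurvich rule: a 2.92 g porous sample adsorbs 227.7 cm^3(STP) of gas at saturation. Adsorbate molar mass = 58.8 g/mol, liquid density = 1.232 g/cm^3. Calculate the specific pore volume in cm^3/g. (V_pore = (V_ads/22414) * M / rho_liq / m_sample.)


Moles adsorbed n = V_ads / 22414 = 227.7 / 22414 = 1.015883e-02 mol
Liquid volume V_liq = n * M / rho_liq = 1.015883e-02 * 58.8 / 1.232 = 0.48485 cm^3
Specific pore volume V_pore = V_liq / m_sample = 0.48485 / 2.92
V_pore = 0.166 cm^3/g

0.166


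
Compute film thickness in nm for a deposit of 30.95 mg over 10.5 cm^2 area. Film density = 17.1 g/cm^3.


Convert: m = 30.95 mg = 3.0950e-05 kg, A = 10.5 cm^2 = 1.0500e-03 m^2, rho = 17.1 g/cm^3 = 17100 kg/m^3
t = m / (A * rho)
t = 3.0950e-05 / (1.0500e-03 * 17100)
t = 1.7238e-06 m = 1723.8 nm

1723.8


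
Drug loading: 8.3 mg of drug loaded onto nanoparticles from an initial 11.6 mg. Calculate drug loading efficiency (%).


Drug loading efficiency = (drug loaded / drug initial) * 100
DLE = 8.3 / 11.6 * 100
DLE = 0.7155 * 100
DLE = 71.55%

71.55


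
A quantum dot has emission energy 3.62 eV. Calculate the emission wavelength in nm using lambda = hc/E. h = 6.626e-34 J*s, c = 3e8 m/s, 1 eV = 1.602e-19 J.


Convert energy: E = 3.62 eV = 3.62 * 1.602e-19 = 5.79924e-19 J
lambda = h*c / E = 6.626e-34 * 3e8 / 5.79924e-19
lambda = 3.42769e-07 m = 342.8 nm

342.8


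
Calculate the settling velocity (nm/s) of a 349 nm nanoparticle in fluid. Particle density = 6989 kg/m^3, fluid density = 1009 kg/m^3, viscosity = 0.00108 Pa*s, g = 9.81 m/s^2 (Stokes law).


Radius R = 349/2 nm = 1.745e-07 m
Density difference = 6989 - 1009 = 5980 kg/m^3
v = 2 * R^2 * (rho_p - rho_f) * g / (9 * eta)
v = 2 * (1.745e-07)^2 * 5980 * 9.81 / (9 * 0.00108)
v = 3.67557e-07 m/s = 367.5571 nm/s

367.5571


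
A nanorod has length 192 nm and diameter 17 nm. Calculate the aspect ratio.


Aspect ratio AR = length / diameter
AR = 192 / 17
AR = 11.29

11.29


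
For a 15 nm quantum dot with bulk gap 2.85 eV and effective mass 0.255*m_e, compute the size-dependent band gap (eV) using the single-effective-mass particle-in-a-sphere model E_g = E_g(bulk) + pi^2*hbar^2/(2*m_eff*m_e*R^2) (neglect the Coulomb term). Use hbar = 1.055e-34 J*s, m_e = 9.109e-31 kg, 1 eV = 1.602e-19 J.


Radius R = 15/2 nm = 7.5e-09 m
Confinement energy dE = pi^2 * hbar^2 / (2 * m_eff * m_e * R^2)
dE = pi^2 * (1.055e-34)^2 / (2 * 0.255 * 9.109e-31 * (7.5e-09)^2) J, divided by 1.602e-19 J/eV
dE = 0.0262 eV
Total band gap = E_g(bulk) + dE = 2.85 + 0.0262 = 2.8762 eV

2.8762


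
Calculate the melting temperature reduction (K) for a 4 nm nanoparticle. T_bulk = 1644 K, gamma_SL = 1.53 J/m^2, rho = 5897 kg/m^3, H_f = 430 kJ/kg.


Radius R = 4/2 = 2 nm = 2e-09 m
Convert H_f = 430 kJ/kg = 430000 J/kg
dT = 2 * gamma_SL * T_bulk / (rho * H_f * R)
dT = 2 * 1.53 * 1644 / (5897 * 430000 * 2e-09)
dT = 992.0 K

992.0


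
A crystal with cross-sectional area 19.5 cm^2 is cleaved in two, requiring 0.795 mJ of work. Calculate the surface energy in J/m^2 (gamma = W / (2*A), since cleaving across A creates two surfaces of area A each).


Convert: A = 19.5 cm^2 = 0.00195 m^2, W = 0.795 mJ = 0.000795 J
Cleaving exposes two faces of area A, so total new surface = 2*A and gamma = W / (2*A)
gamma = 0.000795 / (2 * 0.00195)
gamma = 0.204 J/m^2

0.204


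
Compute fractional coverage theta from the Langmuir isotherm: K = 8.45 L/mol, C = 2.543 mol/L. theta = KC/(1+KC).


Langmuir isotherm: theta = K*C / (1 + K*C)
K*C = 8.45 * 2.543 = 21.48835
theta = 21.48835 / (1 + 21.48835) = 21.48835 / 22.48835
theta = 0.9555

0.9555


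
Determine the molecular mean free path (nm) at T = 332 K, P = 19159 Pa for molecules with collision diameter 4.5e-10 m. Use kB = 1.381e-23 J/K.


Mean free path: lambda = kB*T / (sqrt(2) * pi * d^2 * P)
lambda = 1.381e-23 * 332 / (sqrt(2) * pi * (4.5e-10)^2 * 19159)
lambda = 2.65992e-07 m
lambda = 265.99 nm

265.99


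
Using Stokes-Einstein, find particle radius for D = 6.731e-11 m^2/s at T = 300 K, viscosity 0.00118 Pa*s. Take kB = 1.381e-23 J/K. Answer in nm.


Stokes-Einstein: R = kB*T / (6*pi*eta*D)
R = 1.381e-23 * 300 / (6 * pi * 0.00118 * 6.731e-11)
R = 2.76727e-09 m = 2.77 nm

2.77


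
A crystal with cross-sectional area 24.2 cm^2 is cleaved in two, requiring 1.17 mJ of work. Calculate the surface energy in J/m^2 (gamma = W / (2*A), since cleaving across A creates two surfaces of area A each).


Convert: A = 24.2 cm^2 = 0.00242 m^2, W = 1.17 mJ = 0.00117 J
Cleaving exposes two faces of area A, so total new surface = 2*A and gamma = W / (2*A)
gamma = 0.00117 / (2 * 0.00242)
gamma = 0.242 J/m^2

0.242


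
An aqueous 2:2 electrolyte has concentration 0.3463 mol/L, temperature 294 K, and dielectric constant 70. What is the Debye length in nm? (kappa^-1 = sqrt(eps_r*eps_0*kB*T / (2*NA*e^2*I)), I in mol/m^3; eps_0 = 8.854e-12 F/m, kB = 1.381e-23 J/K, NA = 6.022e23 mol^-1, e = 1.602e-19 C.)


Ionic strength I = 0.3463 * 2^2 * 1000 = 1385.2 mol/m^3
kappa^-1 = sqrt(70 * 8.854e-12 * 1.381e-23 * 294 / (2 * 6.022e23 * (1.602e-19)^2 * 1385.2))
kappa^-1 = 0.242 nm

0.242


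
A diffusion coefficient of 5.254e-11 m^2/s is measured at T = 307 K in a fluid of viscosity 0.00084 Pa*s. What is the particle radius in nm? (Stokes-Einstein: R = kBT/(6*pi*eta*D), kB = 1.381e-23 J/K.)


Stokes-Einstein: R = kB*T / (6*pi*eta*D)
R = 1.381e-23 * 307 / (6 * pi * 0.00084 * 5.254e-11)
R = 5.09638e-09 m = 5.1 nm

5.1


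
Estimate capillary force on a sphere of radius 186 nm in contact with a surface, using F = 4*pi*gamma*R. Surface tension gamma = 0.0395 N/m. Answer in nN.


Convert radius: R = 186 nm = 1.86e-07 m
F = 4 * pi * gamma * R
F = 4 * pi * 0.0395 * 1.86e-07
F = 9.23251e-08 N = 92.3251 nN

92.3251


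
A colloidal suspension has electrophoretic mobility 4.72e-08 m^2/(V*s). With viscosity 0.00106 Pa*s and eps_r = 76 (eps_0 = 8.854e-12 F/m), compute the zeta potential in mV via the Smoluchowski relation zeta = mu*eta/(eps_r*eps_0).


Smoluchowski equation: zeta = mu * eta / (eps_r * eps_0)
zeta = 4.72e-08 * 0.00106 / (76 * 8.854e-12)
zeta = 0.074352 V = 74.35 mV

74.35


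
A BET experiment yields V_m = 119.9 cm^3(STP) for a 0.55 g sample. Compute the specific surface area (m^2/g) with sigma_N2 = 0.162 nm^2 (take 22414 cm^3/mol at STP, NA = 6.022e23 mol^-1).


Number of moles in monolayer = V_m / 22414 = 119.9 / 22414 = 0.00534934
Number of molecules = moles * NA = 0.00534934 * 6.022e23
SA = molecules * sigma / mass
SA = (119.9 / 22414) * 6.022e23 * 0.162e-18 / 0.55
SA = 948.8 m^2/g

948.8


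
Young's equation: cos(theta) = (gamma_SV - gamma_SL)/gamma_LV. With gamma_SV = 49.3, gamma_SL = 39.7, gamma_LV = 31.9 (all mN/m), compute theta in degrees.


cos(theta) = (gamma_SV - gamma_SL) / gamma_LV
cos(theta) = (49.3 - 39.7) / 31.9
cos(theta) = 0.30094
theta = arccos(0.30094) = 72.49 degrees

72.49


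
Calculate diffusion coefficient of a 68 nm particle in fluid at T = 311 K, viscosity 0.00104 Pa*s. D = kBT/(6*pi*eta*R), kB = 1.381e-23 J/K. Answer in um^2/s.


Radius R = 68/2 = 34 nm = 3.4e-08 m
D = kB*T / (6*pi*eta*R)
D = 1.381e-23 * 311 / (6 * pi * 0.00104 * 3.4e-08)
D = 6.44378e-12 m^2/s = 6.444 um^2/s

6.444


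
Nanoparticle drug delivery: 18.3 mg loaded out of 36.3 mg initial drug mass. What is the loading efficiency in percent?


Drug loading efficiency = (drug loaded / drug initial) * 100
DLE = 18.3 / 36.3 * 100
DLE = 0.5041 * 100
DLE = 50.41%

50.41


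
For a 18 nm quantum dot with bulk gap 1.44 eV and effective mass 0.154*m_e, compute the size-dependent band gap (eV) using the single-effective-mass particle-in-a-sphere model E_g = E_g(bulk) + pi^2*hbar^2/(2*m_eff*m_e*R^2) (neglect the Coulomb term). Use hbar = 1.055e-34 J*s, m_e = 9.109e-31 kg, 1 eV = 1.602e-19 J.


Radius R = 18/2 nm = 9e-09 m
Confinement energy dE = pi^2 * hbar^2 / (2 * m_eff * m_e * R^2)
dE = pi^2 * (1.055e-34)^2 / (2 * 0.154 * 9.109e-31 * (9e-09)^2) J, divided by 1.602e-19 J/eV
dE = 0.0302 eV
Total band gap = E_g(bulk) + dE = 1.44 + 0.0302 = 1.4702 eV

1.4702


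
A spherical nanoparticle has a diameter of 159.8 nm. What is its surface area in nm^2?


Radius r = 159.8/2 = 79.9 nm
Surface area SA = 4 * pi * r^2
SA = 4 * pi * (79.9)^2
SA = 80223.84 nm^2

80223.84


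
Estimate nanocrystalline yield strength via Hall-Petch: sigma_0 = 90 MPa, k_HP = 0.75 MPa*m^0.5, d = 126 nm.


d = 126 nm = 1.26e-07 m
sqrt(d) = 0.0003549648
Hall-Petch contribution = k / sqrt(d) = 0.75 / 0.0003549648 = 2112.9 MPa
sigma = sigma_0 + k/sqrt(d) = 90 + 2112.9 = 2202.9 MPa

2202.9


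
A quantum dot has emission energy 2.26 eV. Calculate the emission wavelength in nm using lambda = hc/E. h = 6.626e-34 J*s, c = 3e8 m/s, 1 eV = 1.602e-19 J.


Convert energy: E = 2.26 eV = 2.26 * 1.602e-19 = 3.62052e-19 J
lambda = h*c / E = 6.626e-34 * 3e8 / 3.62052e-19
lambda = 5.49037e-07 m = 549.0 nm

549.0


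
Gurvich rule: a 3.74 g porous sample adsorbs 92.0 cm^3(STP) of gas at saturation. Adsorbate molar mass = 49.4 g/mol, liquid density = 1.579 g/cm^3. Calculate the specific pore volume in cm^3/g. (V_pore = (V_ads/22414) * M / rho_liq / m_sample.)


Moles adsorbed n = V_ads / 22414 = 92.0 / 22414 = 4.104577e-03 mol
Liquid volume V_liq = n * M / rho_liq = 4.104577e-03 * 49.4 / 1.579 = 0.12841 cm^3
Specific pore volume V_pore = V_liq / m_sample = 0.12841 / 3.74
V_pore = 0.0343 cm^3/g

0.0343


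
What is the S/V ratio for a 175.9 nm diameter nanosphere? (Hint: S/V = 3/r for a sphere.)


Radius r = 175.9/2 = 87.95 nm
S/V = 3 / r = 3 / 87.95
S/V = 0.0341 nm^-1

0.0341


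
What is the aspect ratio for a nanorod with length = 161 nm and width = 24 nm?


Aspect ratio AR = length / diameter
AR = 161 / 24
AR = 6.71

6.71


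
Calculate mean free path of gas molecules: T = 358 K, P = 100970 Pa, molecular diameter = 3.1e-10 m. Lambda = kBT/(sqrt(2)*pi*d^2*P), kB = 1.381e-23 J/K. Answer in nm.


Mean free path: lambda = kB*T / (sqrt(2) * pi * d^2 * P)
lambda = 1.381e-23 * 358 / (sqrt(2) * pi * (3.1e-10)^2 * 100970)
lambda = 1.14682e-07 m
lambda = 114.68 nm

114.68


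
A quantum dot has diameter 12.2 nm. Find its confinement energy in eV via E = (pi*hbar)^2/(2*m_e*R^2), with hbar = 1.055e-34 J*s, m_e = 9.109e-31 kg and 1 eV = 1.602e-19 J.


Radius R = 12.2/2 = 6.1 nm = 6.1e-09 m
E = (pi * 1.055e-34)^2 / (2 * 9.109e-31 * (6.1e-09)^2)
E(J) = 1.62048e-21
E = E(J) / 1.602e-19 = 0.0101 eV

0.0101


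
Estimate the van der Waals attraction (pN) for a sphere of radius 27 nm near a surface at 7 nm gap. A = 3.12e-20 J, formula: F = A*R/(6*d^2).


Convert to SI: R = 27 nm = 2.7e-08 m, d = 7 nm = 7e-09 m
F = A * R / (6 * d^2)
F = 3.12e-20 * 2.7e-08 / (6 * (7e-09)^2)
F = 2.86531e-12 N = 2.865 pN

2.865


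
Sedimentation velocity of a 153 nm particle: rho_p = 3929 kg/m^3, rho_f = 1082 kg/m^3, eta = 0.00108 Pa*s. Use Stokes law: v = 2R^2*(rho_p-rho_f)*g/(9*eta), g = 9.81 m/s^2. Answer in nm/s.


Radius R = 153/2 nm = 7.65e-08 m
Density difference = 3929 - 1082 = 2847 kg/m^3
v = 2 * R^2 * (rho_p - rho_f) * g / (9 * eta)
v = 2 * (7.65e-08)^2 * 2847 * 9.81 / (9 * 0.00108)
v = 3.36313e-08 m/s = 33.6313 nm/s

33.6313


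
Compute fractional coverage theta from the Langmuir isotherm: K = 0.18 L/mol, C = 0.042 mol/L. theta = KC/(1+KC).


Langmuir isotherm: theta = K*C / (1 + K*C)
K*C = 0.18 * 0.042 = 0.00756
theta = 0.00756 / (1 + 0.00756) = 0.00756 / 1.00756
theta = 0.0075

0.0075


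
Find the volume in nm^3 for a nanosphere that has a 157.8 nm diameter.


Radius r = 157.8/2 = 78.9 nm
Volume V = (4/3) * pi * r^3
V = (4/3) * pi * (78.9)^3
V = 2057404.19 nm^3

2057404.19


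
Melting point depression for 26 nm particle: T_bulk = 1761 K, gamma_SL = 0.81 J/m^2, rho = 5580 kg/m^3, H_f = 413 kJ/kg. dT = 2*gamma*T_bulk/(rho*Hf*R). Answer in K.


Radius R = 26/2 = 13 nm = 1.3e-08 m
Convert H_f = 413 kJ/kg = 413000 J/kg
dT = 2 * gamma_SL * T_bulk / (rho * H_f * R)
dT = 2 * 0.81 * 1761 / (5580 * 413000 * 1.3e-08)
dT = 95.2 K

95.2


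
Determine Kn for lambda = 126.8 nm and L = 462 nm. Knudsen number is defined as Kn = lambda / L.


Knudsen number Kn = lambda / L
Kn = 126.8 / 462
Kn = 0.2745

0.2745


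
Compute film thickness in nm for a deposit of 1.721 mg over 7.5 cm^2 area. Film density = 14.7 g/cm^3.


Convert: m = 1.721 mg = 1.7210e-06 kg, A = 7.5 cm^2 = 7.5000e-04 m^2, rho = 14.7 g/cm^3 = 14700 kg/m^3
t = m / (A * rho)
t = 1.7210e-06 / (7.5000e-04 * 14700)
t = 1.5610e-07 m = 156.1 nm

156.1


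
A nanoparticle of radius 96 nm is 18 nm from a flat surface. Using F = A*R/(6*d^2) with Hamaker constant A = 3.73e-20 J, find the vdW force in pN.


Convert to SI: R = 96 nm = 9.6e-08 m, d = 18 nm = 1.8e-08 m
F = A * R / (6 * d^2)
F = 3.73e-20 * 9.6e-08 / (6 * (1.8e-08)^2)
F = 1.84198e-12 N = 1.842 pN

1.842


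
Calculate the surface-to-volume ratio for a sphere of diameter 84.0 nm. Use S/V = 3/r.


Radius r = 84.0/2 = 42 nm
S/V = 3 / r = 3 / 42
S/V = 0.0714 nm^-1

0.0714


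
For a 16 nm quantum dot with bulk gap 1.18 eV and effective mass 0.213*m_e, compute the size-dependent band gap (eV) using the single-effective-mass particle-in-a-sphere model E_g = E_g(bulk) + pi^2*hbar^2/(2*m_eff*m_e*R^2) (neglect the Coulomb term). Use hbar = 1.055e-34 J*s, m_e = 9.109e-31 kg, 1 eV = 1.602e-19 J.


Radius R = 16/2 nm = 8e-09 m
Confinement energy dE = pi^2 * hbar^2 / (2 * m_eff * m_e * R^2)
dE = pi^2 * (1.055e-34)^2 / (2 * 0.213 * 9.109e-31 * (8e-09)^2) J, divided by 1.602e-19 J/eV
dE = 0.0276 eV
Total band gap = E_g(bulk) + dE = 1.18 + 0.0276 = 1.2076 eV

1.2076


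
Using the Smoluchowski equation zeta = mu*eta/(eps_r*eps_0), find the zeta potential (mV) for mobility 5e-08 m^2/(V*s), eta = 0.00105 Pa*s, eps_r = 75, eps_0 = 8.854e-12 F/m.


Smoluchowski equation: zeta = mu * eta / (eps_r * eps_0)
zeta = 5e-08 * 0.00105 / (75 * 8.854e-12)
zeta = 0.07906 V = 79.06 mV

79.06


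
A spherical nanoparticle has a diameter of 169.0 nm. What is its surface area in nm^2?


Radius r = 169.0/2 = 84.5 nm
Surface area SA = 4 * pi * r^2
SA = 4 * pi * (84.5)^2
SA = 89727.03 nm^2

89727.03


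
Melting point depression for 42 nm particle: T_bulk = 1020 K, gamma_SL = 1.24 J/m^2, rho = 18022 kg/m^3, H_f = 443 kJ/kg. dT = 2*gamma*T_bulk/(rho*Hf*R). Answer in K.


Radius R = 42/2 = 21 nm = 2.1e-08 m
Convert H_f = 443 kJ/kg = 443000 J/kg
dT = 2 * gamma_SL * T_bulk / (rho * H_f * R)
dT = 2 * 1.24 * 1020 / (18022 * 443000 * 2.1e-08)
dT = 15.1 K

15.1


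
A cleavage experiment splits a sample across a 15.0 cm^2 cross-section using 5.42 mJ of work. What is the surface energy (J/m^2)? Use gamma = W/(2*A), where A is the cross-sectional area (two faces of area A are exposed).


Convert: A = 15.0 cm^2 = 0.0015 m^2, W = 5.42 mJ = 0.00542 J
Cleaving exposes two faces of area A, so total new surface = 2*A and gamma = W / (2*A)
gamma = 0.00542 / (2 * 0.0015)
gamma = 1.807 J/m^2

1.807


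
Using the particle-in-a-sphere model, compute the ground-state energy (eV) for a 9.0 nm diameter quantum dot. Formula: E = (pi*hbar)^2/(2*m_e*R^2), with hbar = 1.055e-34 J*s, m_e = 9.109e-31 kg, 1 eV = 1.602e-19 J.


Radius R = 9.0/2 = 4.5 nm = 4.5e-09 m
E = (pi * 1.055e-34)^2 / (2 * 9.109e-31 * (4.5e-09)^2)
E(J) = 2.97769e-21
E = E(J) / 1.602e-19 = 0.0186 eV

0.0186


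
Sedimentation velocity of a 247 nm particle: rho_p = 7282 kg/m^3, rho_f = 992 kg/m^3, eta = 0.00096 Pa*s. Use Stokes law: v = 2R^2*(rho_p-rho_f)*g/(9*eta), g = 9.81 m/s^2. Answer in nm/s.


Radius R = 247/2 nm = 1.235e-07 m
Density difference = 7282 - 992 = 6290 kg/m^3
v = 2 * R^2 * (rho_p - rho_f) * g / (9 * eta)
v = 2 * (1.235e-07)^2 * 6290 * 9.81 / (9 * 0.00096)
v = 2.17856e-07 m/s = 217.8561 nm/s

217.8561


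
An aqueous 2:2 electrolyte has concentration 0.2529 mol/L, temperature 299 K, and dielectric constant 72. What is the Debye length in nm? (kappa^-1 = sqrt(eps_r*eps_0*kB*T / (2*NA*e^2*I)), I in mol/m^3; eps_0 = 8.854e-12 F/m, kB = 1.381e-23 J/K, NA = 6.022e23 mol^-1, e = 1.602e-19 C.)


Ionic strength I = 0.2529 * 2^2 * 1000 = 1011.6 mol/m^3
kappa^-1 = sqrt(72 * 8.854e-12 * 1.381e-23 * 299 / (2 * 6.022e23 * (1.602e-19)^2 * 1011.6))
kappa^-1 = 0.29 nm

0.29


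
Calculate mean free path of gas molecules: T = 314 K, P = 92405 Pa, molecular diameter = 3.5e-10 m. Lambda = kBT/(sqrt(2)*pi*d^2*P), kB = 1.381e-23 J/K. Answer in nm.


Mean free path: lambda = kB*T / (sqrt(2) * pi * d^2 * P)
lambda = 1.381e-23 * 314 / (sqrt(2) * pi * (3.5e-10)^2 * 92405)
lambda = 8.62237e-08 m
lambda = 86.22 nm

86.22


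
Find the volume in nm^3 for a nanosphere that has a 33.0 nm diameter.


Radius r = 33.0/2 = 16.5 nm
Volume V = (4/3) * pi * r^3
V = (4/3) * pi * (16.5)^3
V = 18816.57 nm^3

18816.57


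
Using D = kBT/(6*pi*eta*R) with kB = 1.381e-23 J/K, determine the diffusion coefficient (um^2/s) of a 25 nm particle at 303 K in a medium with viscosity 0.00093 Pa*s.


Radius R = 25/2 = 12.5 nm = 1.25e-08 m
D = kB*T / (6*pi*eta*R)
D = 1.381e-23 * 303 / (6 * pi * 0.00093 * 1.25e-08)
D = 1.9096e-11 m^2/s = 19.096 um^2/s

19.096


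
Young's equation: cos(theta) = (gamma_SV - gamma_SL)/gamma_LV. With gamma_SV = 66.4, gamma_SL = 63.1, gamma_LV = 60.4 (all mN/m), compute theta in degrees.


cos(theta) = (gamma_SV - gamma_SL) / gamma_LV
cos(theta) = (66.4 - 63.1) / 60.4
cos(theta) = 0.054636
theta = arccos(0.054636) = 86.87 degrees

86.87


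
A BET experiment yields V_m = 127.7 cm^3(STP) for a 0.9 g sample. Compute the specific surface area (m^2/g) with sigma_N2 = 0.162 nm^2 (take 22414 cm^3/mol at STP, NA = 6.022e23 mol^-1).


Number of moles in monolayer = V_m / 22414 = 127.7 / 22414 = 0.00569733
Number of molecules = moles * NA = 0.00569733 * 6.022e23
SA = molecules * sigma / mass
SA = (127.7 / 22414) * 6.022e23 * 0.162e-18 / 0.9
SA = 617.6 m^2/g

617.6


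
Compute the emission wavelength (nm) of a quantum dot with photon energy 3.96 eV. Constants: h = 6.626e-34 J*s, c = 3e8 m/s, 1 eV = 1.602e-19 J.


Convert energy: E = 3.96 eV = 3.96 * 1.602e-19 = 6.34392e-19 J
lambda = h*c / E = 6.626e-34 * 3e8 / 6.34392e-19
lambda = 3.13339e-07 m = 313.3 nm

313.3


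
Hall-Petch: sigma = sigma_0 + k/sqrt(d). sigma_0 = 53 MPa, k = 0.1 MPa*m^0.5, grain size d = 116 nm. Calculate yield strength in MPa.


d = 116 nm = 1.16e-07 m
sqrt(d) = 0.0003405877
Hall-Petch contribution = k / sqrt(d) = 0.1 / 0.0003405877 = 293.6 MPa
sigma = sigma_0 + k/sqrt(d) = 53 + 293.6 = 346.6 MPa

346.6


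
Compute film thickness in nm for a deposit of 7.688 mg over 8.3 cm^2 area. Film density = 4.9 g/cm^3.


Convert: m = 7.688 mg = 7.6880e-06 kg, A = 8.3 cm^2 = 8.3000e-04 m^2, rho = 4.9 g/cm^3 = 4900 kg/m^3
t = m / (A * rho)
t = 7.6880e-06 / (8.3000e-04 * 4900)
t = 1.8903e-06 m = 1890.3 nm

1890.3


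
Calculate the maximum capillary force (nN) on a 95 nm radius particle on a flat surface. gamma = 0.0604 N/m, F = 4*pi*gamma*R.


Convert radius: R = 95 nm = 9.5e-08 m
F = 4 * pi * gamma * R
F = 4 * pi * 0.0604 * 9.5e-08
F = 7.21058e-08 N = 72.1058 nN

72.1058


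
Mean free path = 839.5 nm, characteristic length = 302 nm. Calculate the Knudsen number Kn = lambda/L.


Knudsen number Kn = lambda / L
Kn = 839.5 / 302
Kn = 2.7798

2.7798


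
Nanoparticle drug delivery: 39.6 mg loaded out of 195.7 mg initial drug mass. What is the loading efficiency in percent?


Drug loading efficiency = (drug loaded / drug initial) * 100
DLE = 39.6 / 195.7 * 100
DLE = 0.2024 * 100
DLE = 20.24%

20.24


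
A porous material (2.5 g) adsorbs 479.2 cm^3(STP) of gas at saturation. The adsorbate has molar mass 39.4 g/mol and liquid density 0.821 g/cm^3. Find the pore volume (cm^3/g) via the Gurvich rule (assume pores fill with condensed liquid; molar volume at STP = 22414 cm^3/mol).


Moles adsorbed n = V_ads / 22414 = 479.2 / 22414 = 2.137949e-02 mol
Liquid volume V_liq = n * M / rho_liq = 2.137949e-02 * 39.4 / 0.821 = 1.02601 cm^3
Specific pore volume V_pore = V_liq / m_sample = 1.02601 / 2.5
V_pore = 0.4104 cm^3/g

0.4104


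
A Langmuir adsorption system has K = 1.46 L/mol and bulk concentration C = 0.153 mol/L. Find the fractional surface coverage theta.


Langmuir isotherm: theta = K*C / (1 + K*C)
K*C = 1.46 * 0.153 = 0.22338
theta = 0.22338 / (1 + 0.22338) = 0.22338 / 1.22338
theta = 0.1826

0.1826


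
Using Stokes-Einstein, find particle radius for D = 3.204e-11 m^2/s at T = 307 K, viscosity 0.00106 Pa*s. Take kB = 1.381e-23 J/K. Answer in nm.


Stokes-Einstein: R = kB*T / (6*pi*eta*D)
R = 1.381e-23 * 307 / (6 * pi * 0.00106 * 3.204e-11)
R = 6.62266e-09 m = 6.62 nm

6.62


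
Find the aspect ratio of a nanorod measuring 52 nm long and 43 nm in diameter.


Aspect ratio AR = length / diameter
AR = 52 / 43
AR = 1.21

1.21


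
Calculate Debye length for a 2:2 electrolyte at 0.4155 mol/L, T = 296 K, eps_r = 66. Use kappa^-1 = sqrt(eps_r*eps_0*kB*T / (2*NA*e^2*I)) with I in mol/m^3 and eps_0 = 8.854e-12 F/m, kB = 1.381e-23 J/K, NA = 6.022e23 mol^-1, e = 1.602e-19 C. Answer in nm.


Ionic strength I = 0.4155 * 2^2 * 1000 = 1662 mol/m^3
kappa^-1 = sqrt(66 * 8.854e-12 * 1.381e-23 * 296 / (2 * 6.022e23 * (1.602e-19)^2 * 1662))
kappa^-1 = 0.216 nm

0.216


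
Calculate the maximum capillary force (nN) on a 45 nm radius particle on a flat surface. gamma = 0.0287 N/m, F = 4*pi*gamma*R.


Convert radius: R = 45 nm = 4.5e-08 m
F = 4 * pi * gamma * R
F = 4 * pi * 0.0287 * 4.5e-08
F = 1.62295e-08 N = 16.2295 nN

16.2295


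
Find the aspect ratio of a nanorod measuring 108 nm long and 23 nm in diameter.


Aspect ratio AR = length / diameter
AR = 108 / 23
AR = 4.7

4.7


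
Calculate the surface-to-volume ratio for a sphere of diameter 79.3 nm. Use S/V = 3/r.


Radius r = 79.3/2 = 39.65 nm
S/V = 3 / r = 3 / 39.65
S/V = 0.0757 nm^-1

0.0757


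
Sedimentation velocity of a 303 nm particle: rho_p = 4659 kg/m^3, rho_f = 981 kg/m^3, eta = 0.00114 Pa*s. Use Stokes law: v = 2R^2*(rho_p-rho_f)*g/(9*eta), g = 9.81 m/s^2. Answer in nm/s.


Radius R = 303/2 nm = 1.515e-07 m
Density difference = 4659 - 981 = 3678 kg/m^3
v = 2 * R^2 * (rho_p - rho_f) * g / (9 * eta)
v = 2 * (1.515e-07)^2 * 3678 * 9.81 / (9 * 0.00114)
v = 1.61432e-07 m/s = 161.4316 nm/s

161.4316


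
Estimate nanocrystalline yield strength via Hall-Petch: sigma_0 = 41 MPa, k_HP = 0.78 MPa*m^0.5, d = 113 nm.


d = 113 nm = 1.13e-07 m
sqrt(d) = 0.0003361547
Hall-Petch contribution = k / sqrt(d) = 0.78 / 0.0003361547 = 2320.4 MPa
sigma = sigma_0 + k/sqrt(d) = 41 + 2320.4 = 2361.4 MPa

2361.4


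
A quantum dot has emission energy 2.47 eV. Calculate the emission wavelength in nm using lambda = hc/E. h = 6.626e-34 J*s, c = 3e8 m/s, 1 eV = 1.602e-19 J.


Convert energy: E = 2.47 eV = 2.47 * 1.602e-19 = 3.95694e-19 J
lambda = h*c / E = 6.626e-34 * 3e8 / 3.95694e-19
lambda = 5.02358e-07 m = 502.4 nm

502.4


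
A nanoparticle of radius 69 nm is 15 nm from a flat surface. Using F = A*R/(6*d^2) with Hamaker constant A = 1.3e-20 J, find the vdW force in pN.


Convert to SI: R = 69 nm = 6.9e-08 m, d = 15 nm = 1.5e-08 m
F = A * R / (6 * d^2)
F = 1.3e-20 * 6.9e-08 / (6 * (1.5e-08)^2)
F = 6.64444e-13 N = 0.664 pN

0.664


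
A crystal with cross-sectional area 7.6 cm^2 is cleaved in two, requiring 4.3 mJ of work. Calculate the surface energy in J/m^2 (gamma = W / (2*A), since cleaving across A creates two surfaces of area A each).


Convert: A = 7.6 cm^2 = 0.00076 m^2, W = 4.3 mJ = 0.0043 J
Cleaving exposes two faces of area A, so total new surface = 2*A and gamma = W / (2*A)
gamma = 0.0043 / (2 * 0.00076)
gamma = 2.829 J/m^2

2.829


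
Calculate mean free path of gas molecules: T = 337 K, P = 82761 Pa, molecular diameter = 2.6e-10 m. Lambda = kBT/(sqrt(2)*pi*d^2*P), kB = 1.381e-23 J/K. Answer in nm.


Mean free path: lambda = kB*T / (sqrt(2) * pi * d^2 * P)
lambda = 1.381e-23 * 337 / (sqrt(2) * pi * (2.6e-10)^2 * 82761)
lambda = 1.87235e-07 m
lambda = 187.23 nm

187.23


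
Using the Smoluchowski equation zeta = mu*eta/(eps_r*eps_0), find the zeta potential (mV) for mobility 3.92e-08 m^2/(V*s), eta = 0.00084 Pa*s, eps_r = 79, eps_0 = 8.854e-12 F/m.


Smoluchowski equation: zeta = mu * eta / (eps_r * eps_0)
zeta = 3.92e-08 * 0.00084 / (79 * 8.854e-12)
zeta = 0.047076 V = 47.08 mV

47.08


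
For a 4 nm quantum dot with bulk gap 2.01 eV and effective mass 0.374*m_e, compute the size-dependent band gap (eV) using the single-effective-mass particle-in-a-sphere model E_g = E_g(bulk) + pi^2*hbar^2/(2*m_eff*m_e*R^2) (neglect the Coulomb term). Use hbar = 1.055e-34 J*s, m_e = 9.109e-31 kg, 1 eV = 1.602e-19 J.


Radius R = 4/2 nm = 2e-09 m
Confinement energy dE = pi^2 * hbar^2 / (2 * m_eff * m_e * R^2)
dE = pi^2 * (1.055e-34)^2 / (2 * 0.374 * 9.109e-31 * (2e-09)^2) J, divided by 1.602e-19 J/eV
dE = 0.2516 eV
Total band gap = E_g(bulk) + dE = 2.01 + 0.2516 = 2.2616 eV

2.2616


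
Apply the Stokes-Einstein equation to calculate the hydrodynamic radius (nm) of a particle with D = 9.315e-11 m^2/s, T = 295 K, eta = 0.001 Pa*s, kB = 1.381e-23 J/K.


Stokes-Einstein: R = kB*T / (6*pi*eta*D)
R = 1.381e-23 * 295 / (6 * pi * 0.001 * 9.315e-11)
R = 2.32023e-09 m = 2.32 nm

2.32


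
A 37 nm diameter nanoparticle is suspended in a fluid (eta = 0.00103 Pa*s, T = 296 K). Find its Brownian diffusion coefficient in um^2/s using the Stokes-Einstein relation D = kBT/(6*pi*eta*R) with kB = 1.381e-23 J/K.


Radius R = 37/2 = 18.5 nm = 1.85e-08 m
D = kB*T / (6*pi*eta*R)
D = 1.381e-23 * 296 / (6 * pi * 0.00103 * 1.85e-08)
D = 1.13809e-11 m^2/s = 11.381 um^2/s

11.381


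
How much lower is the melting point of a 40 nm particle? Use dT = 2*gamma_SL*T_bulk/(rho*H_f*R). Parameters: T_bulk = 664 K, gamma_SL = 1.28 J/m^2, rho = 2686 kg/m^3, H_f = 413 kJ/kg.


Radius R = 40/2 = 20 nm = 2e-08 m
Convert H_f = 413 kJ/kg = 413000 J/kg
dT = 2 * gamma_SL * T_bulk / (rho * H_f * R)
dT = 2 * 1.28 * 664 / (2686 * 413000 * 2e-08)
dT = 76.6 K

76.6


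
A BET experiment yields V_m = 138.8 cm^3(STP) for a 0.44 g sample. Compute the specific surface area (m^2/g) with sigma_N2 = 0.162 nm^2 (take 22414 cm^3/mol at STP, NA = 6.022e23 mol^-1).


Number of moles in monolayer = V_m / 22414 = 138.8 / 22414 = 0.00619256
Number of molecules = moles * NA = 0.00619256 * 6.022e23
SA = molecules * sigma / mass
SA = (138.8 / 22414) * 6.022e23 * 0.162e-18 / 0.44
SA = 1373.0 m^2/g

1373.0


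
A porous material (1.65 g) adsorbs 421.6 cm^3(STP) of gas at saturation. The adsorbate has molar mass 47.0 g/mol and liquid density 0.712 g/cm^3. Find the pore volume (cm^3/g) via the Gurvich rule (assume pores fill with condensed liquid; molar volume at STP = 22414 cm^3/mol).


Moles adsorbed n = V_ads / 22414 = 421.6 / 22414 = 1.880967e-02 mol
Liquid volume V_liq = n * M / rho_liq = 1.880967e-02 * 47.0 / 0.712 = 1.24165 cm^3
Specific pore volume V_pore = V_liq / m_sample = 1.24165 / 1.65
V_pore = 0.7525 cm^3/g

0.7525


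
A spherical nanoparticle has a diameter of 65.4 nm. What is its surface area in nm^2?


Radius r = 65.4/2 = 32.7 nm
Surface area SA = 4 * pi * r^2
SA = 4 * pi * (32.7)^2
SA = 13437.09 nm^2

13437.09


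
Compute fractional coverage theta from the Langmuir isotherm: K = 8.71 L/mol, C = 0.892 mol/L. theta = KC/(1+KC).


Langmuir isotherm: theta = K*C / (1 + K*C)
K*C = 8.71 * 0.892 = 7.76932
theta = 7.76932 / (1 + 7.76932) = 7.76932 / 8.76932
theta = 0.886

0.886


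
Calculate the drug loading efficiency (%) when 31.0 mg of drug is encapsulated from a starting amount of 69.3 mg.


Drug loading efficiency = (drug loaded / drug initial) * 100
DLE = 31.0 / 69.3 * 100
DLE = 0.4473 * 100
DLE = 44.73%

44.73


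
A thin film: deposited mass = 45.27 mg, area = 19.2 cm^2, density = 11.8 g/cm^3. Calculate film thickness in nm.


Convert: m = 45.27 mg = 4.5270e-05 kg, A = 19.2 cm^2 = 1.9200e-03 m^2, rho = 11.8 g/cm^3 = 11800 kg/m^3
t = m / (A * rho)
t = 4.5270e-05 / (1.9200e-03 * 11800)
t = 1.9981e-06 m = 1998.1 nm

1998.1
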